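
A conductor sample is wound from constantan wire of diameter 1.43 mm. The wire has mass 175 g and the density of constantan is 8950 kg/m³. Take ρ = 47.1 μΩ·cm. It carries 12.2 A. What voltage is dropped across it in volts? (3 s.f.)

ρ = 47.1 μΩ·cm = 4.71×10^-7 Ω·m
A = π(d/2)² = π(7.1500e-04 m)² = 1.6061e-06 m²
L = m/(density·A) = 0.175/(8950×1.6061e-06) = 12.17 m
R = ρL/A = (4.71×10^-7)(12.17)/(1.6061e-06) = 3.57 Ω
V = IR = 12.2 × 3.57 = 43.6 V

43.6 V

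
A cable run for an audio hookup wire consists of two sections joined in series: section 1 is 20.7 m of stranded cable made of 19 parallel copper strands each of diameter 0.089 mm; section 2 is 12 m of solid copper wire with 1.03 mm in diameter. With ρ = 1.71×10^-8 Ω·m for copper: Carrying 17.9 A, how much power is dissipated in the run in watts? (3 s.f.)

1040 W

Section 1: A_strand = π(4.4500e-05)² = 6.221e-09 m²; R₁ = ρL/(N·A_s) = (1.71×10^-8)(20.7)/(19×6.221e-09) = 2.995 Ω
Section 2: A = π(d/2)² = π(5.1500e-04 m)² = 8.332e-07 m²
R₂ = (1.71×10^-8)(12)/(8.332e-07) = 0.2463 Ω
R = R₁ + R₂ = 3.241 Ω
P = I²R = (17.9)² × 3.241 = 1040 W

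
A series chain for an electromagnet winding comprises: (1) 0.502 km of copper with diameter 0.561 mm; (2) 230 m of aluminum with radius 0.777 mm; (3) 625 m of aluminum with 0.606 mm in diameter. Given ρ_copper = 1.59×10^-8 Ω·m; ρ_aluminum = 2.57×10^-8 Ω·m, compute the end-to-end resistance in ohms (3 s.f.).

Seg 1: A = π(d/2)² = π(2.8050e-04 m)² = 2.472e-07 m²
R_1 = (1.59×10^-8)(502)/(2.472e-07) = 32.29 Ω
Seg 2: A = πr² = π(7.7700e-04 m)² = 1.897e-06 m²
R_2 = (2.57×10^-8)(230)/(1.897e-06) = 3.117 Ω
Seg 3: A = π(d/2)² = π(3.0300e-04 m)² = 2.884e-07 m²
R_3 = (2.57×10^-8)(625)/(2.884e-07) = 55.69 Ω
R_total = R_1 + R_2 + R_3 = 91.1 Ω

91.1 Ω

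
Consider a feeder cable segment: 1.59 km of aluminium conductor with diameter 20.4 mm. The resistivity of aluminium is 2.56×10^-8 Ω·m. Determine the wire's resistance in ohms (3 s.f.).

A = π(d/2)² = π(1.0200e-02 m)² = 3.269e-04 m²
R = ρL/A = (2.56×10^-8)(1590 m)/(3.269e-04 m²) = 0.125 Ω

0.125 Ω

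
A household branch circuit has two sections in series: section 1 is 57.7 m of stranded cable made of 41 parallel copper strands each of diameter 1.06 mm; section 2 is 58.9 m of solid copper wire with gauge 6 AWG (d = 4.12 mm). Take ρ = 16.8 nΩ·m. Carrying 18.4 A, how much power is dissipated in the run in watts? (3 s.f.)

34.2 W

ρ = 16.8 nΩ·m = 1.68×10^-8 Ω·m
Section 1: A_strand = π(5.3000e-04)² = 8.825e-07 m²; R₁ = ρL/(N·A_s) = (1.68×10^-8)(57.7)/(41×8.825e-07) = 0.02679 Ω
Section 2: A = π(4.12/2 mm)² = π(2.0600e-03 m)² = 1.333e-05 m²
R₂ = (1.68×10^-8)(58.9)/(1.333e-05) = 0.07422 Ω
R = R₁ + R₂ = 0.101 Ω
P = I²R = (18.4)² × 0.101 = 34.2 W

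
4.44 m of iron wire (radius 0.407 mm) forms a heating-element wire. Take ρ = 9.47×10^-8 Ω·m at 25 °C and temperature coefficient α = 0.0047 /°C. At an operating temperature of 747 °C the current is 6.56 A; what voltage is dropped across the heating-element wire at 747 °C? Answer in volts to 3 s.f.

A = πr² = π(4.0700e-04 m)² = 5.204e-07 m²
R₍25₎ = ρL/A = (9.47×10^-8)(4.44)/(5.204e-07) = 0.808 Ω
R₍747₎ = R₍25₎(1 + αΔT) = 0.808 × (1 + 0.0047×722) = 3.55 Ω
V = IR = 6.56 × 3.55 = 23.3 V

23.3 V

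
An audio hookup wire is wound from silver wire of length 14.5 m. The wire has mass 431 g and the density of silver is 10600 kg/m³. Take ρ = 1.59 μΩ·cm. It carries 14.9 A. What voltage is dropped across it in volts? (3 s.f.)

1.23 V

ρ = 1.59 μΩ·cm = 1.59×10^-8 Ω·m
A = m/(density·L) = 0.431/(10600×14.5) = 2.8042e-06 m²
R = ρL/A = (1.59×10^-8)(14.5)/(2.8042e-06) = 0.08222 Ω
V = IR = 14.9 × 0.08222 = 1.23 V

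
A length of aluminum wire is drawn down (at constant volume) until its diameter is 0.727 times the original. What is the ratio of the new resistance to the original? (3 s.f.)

Volume constant ⇒ L' = L/r² with r = 0.727. R' = ρL'/A' = ρ(L/r²)/(πr²d₀²/4) = R/r⁴.
Factor = 3.58

3.58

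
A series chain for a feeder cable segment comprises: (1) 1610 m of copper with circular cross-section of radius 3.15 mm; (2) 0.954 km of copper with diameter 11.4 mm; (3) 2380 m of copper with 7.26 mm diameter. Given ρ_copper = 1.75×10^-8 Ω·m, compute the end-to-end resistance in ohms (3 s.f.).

Seg 1: A = πr² = π(3.1500e-03 m)² = 3.117e-05 m²
R_1 = (1.75×10^-8)(1610)/(3.117e-05) = 0.9038 Ω
Seg 2: A = π(d/2)² = π(5.7000e-03 m)² = 1.021e-04 m²
R_2 = (1.75×10^-8)(954)/(1.021e-04) = 0.1636 Ω
Seg 3: A = π(d/2)² = π(3.6300e-03 m)² = 4.140e-05 m²
R_3 = (1.75×10^-8)(2380)/(4.140e-05) = 1.006 Ω
R_total = R_1 + R_2 + R_3 = 2.07 Ω

2.07 Ω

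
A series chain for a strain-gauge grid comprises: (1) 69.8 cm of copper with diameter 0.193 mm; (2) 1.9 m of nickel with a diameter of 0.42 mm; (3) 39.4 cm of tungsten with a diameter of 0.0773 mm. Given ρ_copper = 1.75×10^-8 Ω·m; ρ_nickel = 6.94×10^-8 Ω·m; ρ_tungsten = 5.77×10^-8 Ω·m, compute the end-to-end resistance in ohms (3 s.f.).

Seg 1: A = π(d/2)² = π(9.6500e-05 m)² = 2.926e-08 m²
R_1 = (1.75×10^-8)(0.698)/(2.926e-08) = 0.4175 Ω
Seg 2: A = π(d/2)² = π(2.1000e-04 m)² = 1.385e-07 m²
R_2 = (6.94×10^-8)(1.9)/(1.385e-07) = 0.9518 Ω
Seg 3: A = π(d/2)² = π(3.8650e-05 m)² = 4.693e-09 m²
R_3 = (5.77×10^-8)(0.394)/(4.693e-09) = 4.844 Ω
R_total = R_1 + R_2 + R_3 = 6.21 Ω

6.21 Ω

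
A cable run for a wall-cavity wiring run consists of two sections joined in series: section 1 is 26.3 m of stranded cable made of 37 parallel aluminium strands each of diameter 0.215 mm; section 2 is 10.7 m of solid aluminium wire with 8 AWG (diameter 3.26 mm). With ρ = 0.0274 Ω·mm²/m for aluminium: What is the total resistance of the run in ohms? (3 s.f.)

0.572 Ω

ρ = 0.0274 Ω·mm²/m = 2.74×10^-8 Ω·m
Section 1: A_strand = π(1.0750e-04)² = 3.631e-08 m²; R₁ = ρL/(N·A_s) = (2.74×10^-8)(26.3)/(37×3.631e-08) = 0.5365 Ω
Section 2: A = π(3.26/2 mm)² = π(1.6300e-03 m)² = 8.347e-06 m²
R₂ = (2.74×10^-8)(10.7)/(8.347e-06) = 0.03512 Ω
R = R₁ + R₂ = 0.572 Ω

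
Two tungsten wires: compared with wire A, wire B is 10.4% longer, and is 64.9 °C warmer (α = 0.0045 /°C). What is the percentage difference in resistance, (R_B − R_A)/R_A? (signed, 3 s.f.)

42.6%

R ∝ ρL/d² with ρ ∝ (1+αΔT), so R_B/R_A = (1 + 10.4/100) × (1 + 0.0045×64.9)
= 1.104 × 1.292 = 1.426
(R_B − R_A)/R_A = 1.426 − 1 = 42.6%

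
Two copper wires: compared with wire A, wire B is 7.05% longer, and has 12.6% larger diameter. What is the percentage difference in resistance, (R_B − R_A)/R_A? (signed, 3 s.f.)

-15.6%

R ∝ L/d², so R_B/R_A = (1 + 7.05/100) × (1 + 12.6/100)⁻²
= 1.071 × 0.7887 = 0.8443
(R_B − R_A)/R_A = 0.8443 − 1 = -15.6%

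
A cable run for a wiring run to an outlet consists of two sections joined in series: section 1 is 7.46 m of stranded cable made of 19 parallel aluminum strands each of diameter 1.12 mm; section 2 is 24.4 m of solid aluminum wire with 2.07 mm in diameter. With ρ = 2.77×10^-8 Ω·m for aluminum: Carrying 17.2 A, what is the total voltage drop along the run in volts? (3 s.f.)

Section 1: A_strand = π(5.6000e-04)² = 9.852e-07 m²; R₁ = ρL/(N·A_s) = (2.77×10^-8)(7.46)/(19×9.852e-07) = 0.01104 Ω
Section 2: A = π(d/2)² = π(1.0350e-03 m)² = 3.365e-06 m²
R₂ = (2.77×10^-8)(24.4)/(3.365e-06) = 0.2008 Ω
R = R₁ + R₂ = 0.2119 Ω
V = IR = 17.2 × 0.2119 = 3.64 V

3.64 V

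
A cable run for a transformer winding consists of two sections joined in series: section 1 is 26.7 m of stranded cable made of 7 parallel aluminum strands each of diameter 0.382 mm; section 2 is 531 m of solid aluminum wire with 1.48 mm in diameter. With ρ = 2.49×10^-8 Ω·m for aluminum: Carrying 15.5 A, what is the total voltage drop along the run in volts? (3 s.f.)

132 V

Section 1: A_strand = π(1.9100e-04)² = 1.146e-07 m²; R₁ = ρL/(N·A_s) = (2.49×10^-8)(26.7)/(7×1.146e-07) = 0.8287 Ω
Section 2: A = π(d/2)² = π(7.4000e-04 m)² = 1.720e-06 m²
R₂ = (2.49×10^-8)(531)/(1.720e-06) = 7.686 Ω
R = R₁ + R₂ = 8.514 Ω
V = IR = 15.5 × 8.514 = 132 V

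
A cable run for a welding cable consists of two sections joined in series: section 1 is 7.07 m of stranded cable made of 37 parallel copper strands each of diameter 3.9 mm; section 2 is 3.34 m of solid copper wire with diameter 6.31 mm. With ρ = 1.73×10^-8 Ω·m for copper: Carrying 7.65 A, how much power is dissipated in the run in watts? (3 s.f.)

0.124 W

Section 1: A_strand = π(1.9500e-03)² = 1.195e-05 m²; R₁ = ρL/(N·A_s) = (1.73×10^-8)(7.07)/(37×1.195e-05) = 2.767×10^-4 Ω
Section 2: A = π(d/2)² = π(3.1550e-03 m)² = 3.127e-05 m²
R₂ = (1.73×10^-8)(3.34)/(3.127e-05) = 0.001848 Ω
R = R₁ + R₂ = 0.002124 Ω
P = I²R = (7.65)² × 0.002124 = 0.124 W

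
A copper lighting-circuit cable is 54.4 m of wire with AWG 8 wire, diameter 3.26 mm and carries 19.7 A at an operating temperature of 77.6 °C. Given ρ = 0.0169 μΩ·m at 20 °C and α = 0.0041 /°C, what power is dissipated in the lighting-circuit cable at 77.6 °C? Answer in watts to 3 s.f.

ρ = 0.0169 μΩ·m = 1.69×10^-8 Ω·m
A = π(3.26/2 mm)² = π(1.6300e-03 m)² = 8.347e-06 m²
R₍20₎ = ρL/A = (1.69×10^-8)(54.4)/(8.347e-06) = 0.1101 Ω
R₍77.6₎ = R₍20₎(1 + αΔT) = 0.1101 × (1 + 0.0041×57.6) = 0.1362 Ω
P = I²R = (19.7)² × 0.1362 = 52.8 W

52.8 W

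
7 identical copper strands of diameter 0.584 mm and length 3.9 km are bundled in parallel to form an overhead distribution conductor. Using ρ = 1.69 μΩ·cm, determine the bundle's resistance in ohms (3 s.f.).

35.2 Ω

ρ = 1.69 μΩ·cm = 1.69×10^-8 Ω·m
A_strand = π(2.9200e-04 m)² = 2.679e-07 m²
R_strand = ρL/A = (1.69×10^-8)(3900)/(2.679e-07) = 246.1 Ω
R_total = R_strand/N = 246.1/7 = 35.2 Ω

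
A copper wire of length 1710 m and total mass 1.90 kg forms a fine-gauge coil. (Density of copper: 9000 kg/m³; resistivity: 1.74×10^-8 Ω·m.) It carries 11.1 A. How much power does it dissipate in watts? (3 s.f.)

29700 W

A = m/(density·L) = 1.9/(9000×1710) = 1.2346e-07 m²
R = ρL/A = (1.74×10^-8)(1710)/(1.2346e-07) = 241 Ω
P = I²R = (11.1)² × 241 = 29700 W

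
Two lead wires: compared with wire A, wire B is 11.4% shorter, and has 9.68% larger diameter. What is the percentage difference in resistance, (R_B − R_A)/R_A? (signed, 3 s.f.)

R ∝ L/d², so R_B/R_A = (1 − 11.4/100) × (1 + 9.68/100)⁻²
= 0.886 × 0.8313 = 0.7365
(R_B − R_A)/R_A = 0.7365 − 1 = -26.3%

-26.3%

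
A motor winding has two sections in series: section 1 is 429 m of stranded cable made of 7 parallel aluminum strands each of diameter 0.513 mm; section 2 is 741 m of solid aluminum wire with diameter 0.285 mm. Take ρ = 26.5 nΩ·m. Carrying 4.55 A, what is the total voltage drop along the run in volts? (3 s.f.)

1440 V

ρ = 26.5 nΩ·m = 2.65×10^-8 Ω·m
Section 1: A_strand = π(2.5650e-04)² = 2.067e-07 m²; R₁ = ρL/(N·A_s) = (2.65×10^-8)(429)/(7×2.067e-07) = 7.857 Ω
Section 2: A = π(d/2)² = π(1.4250e-04 m)² = 6.379e-08 m²
R₂ = (2.65×10^-8)(741)/(6.379e-08) = 307.8 Ω
R = R₁ + R₂ = 315.7 Ω
V = IR = 4.55 × 315.7 = 1440 V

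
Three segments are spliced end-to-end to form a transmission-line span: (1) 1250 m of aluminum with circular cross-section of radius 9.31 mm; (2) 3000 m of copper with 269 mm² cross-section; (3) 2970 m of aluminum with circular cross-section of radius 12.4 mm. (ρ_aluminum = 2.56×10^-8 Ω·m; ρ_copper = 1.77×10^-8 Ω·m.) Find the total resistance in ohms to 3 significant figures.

0.472 Ω

Seg 1: A = πr² = π(9.3100e-03 m)² = 2.723e-04 m²
R_1 = (2.56×10^-8)(1250)/(2.723e-04) = 0.1175 Ω
Seg 2: A = 269 mm² = 2.690e-04 m²
R_2 = (1.77×10^-8)(3000)/(2.690e-04) = 0.1974 Ω
Seg 3: A = πr² = π(1.2400e-02 m)² = 4.831e-04 m²
R_3 = (2.56×10^-8)(2970)/(4.831e-04) = 0.1574 Ω
R_total = R_1 + R_2 + R_3 = 0.472 Ω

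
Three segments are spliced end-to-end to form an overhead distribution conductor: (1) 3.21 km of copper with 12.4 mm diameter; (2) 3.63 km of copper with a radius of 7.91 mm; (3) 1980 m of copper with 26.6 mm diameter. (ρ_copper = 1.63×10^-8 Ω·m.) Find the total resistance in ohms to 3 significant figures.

Seg 1: A = π(d/2)² = π(6.2000e-03 m)² = 1.208e-04 m²
R_1 = (1.63×10^-8)(3210)/(1.208e-04) = 0.4333 Ω
Seg 2: A = πr² = π(7.9100e-03 m)² = 1.966e-04 m²
R_2 = (1.63×10^-8)(3630)/(1.966e-04) = 0.301 Ω
Seg 3: A = π(d/2)² = π(1.3300e-02 m)² = 5.557e-04 m²
R_3 = (1.63×10^-8)(1980)/(5.557e-04) = 0.05808 Ω
R_total = R_1 + R_2 + R_3 = 0.792 Ω

0.792 Ω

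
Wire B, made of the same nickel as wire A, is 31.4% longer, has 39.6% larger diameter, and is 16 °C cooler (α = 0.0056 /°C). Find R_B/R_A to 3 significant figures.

0.614

R ∝ ρL/d² with ρ ∝ (1+αΔT), so R_B/R_A = (1 + 31.4/100) × (1 + 39.6/100)⁻² × (1 − 0.0056×16)
= 1.314 × 0.5131 × 0.9104 = 0.614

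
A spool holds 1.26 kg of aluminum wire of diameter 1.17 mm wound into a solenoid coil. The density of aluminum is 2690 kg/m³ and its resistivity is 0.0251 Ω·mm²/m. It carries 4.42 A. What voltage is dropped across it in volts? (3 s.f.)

ρ = 0.0251 Ω·mm²/m = 2.51×10^-8 Ω·m
A = π(d/2)² = π(5.8500e-04 m)² = 1.0751e-06 m²
L = m/(density·A) = 1.26/(2690×1.0751e-06) = 435.7 m
R = ρL/A = (2.51×10^-8)(435.7)/(1.0751e-06) = 10.17 Ω
V = IR = 4.42 × 10.17 = 45.0 V

45.0 V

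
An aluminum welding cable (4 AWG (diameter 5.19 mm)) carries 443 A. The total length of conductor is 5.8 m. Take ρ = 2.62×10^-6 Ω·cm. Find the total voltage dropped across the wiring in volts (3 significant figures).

ρ = 2.62×10^-6 Ω·cm = 2.62×10^-8 Ω·m
A = π(5.19/2 mm)² = π(2.5950e-03 m)² = 2.116e-05 m²
R = ρL/A = (2.62×10^-8)(5.8)/(2.116e-05) = 0.007183 Ω
V = IR = 443 × 0.007183 = 3.18 V

3.18 V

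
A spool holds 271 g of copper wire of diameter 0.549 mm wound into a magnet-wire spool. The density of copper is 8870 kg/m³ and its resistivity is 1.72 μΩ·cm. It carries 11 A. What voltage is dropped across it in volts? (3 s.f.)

103 V

ρ = 1.72 μΩ·cm = 1.72×10^-8 Ω·m
A = π(d/2)² = π(2.7450e-04 m)² = 2.3672e-07 m²
L = m/(density·A) = 0.271/(8870×2.3672e-07) = 129.1 m
R = ρL/A = (1.72×10^-8)(129.1)/(2.3672e-07) = 9.378 Ω
V = IR = 11 × 9.378 = 103 V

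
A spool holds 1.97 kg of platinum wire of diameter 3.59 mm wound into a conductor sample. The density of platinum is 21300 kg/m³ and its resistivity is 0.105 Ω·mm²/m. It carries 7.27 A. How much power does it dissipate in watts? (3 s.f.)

ρ = 0.105 Ω·mm²/m = 1.05×10^-7 Ω·m
A = π(d/2)² = π(1.7950e-03 m)² = 1.0122e-05 m²
L = m/(density·A) = 1.97/(21300×1.0122e-05) = 9.137 m
R = ρL/A = (1.05×10^-7)(9.137)/(1.0122e-05) = 0.09478 Ω
P = I²R = (7.27)² × 0.09478 = 5.01 W

5.01 W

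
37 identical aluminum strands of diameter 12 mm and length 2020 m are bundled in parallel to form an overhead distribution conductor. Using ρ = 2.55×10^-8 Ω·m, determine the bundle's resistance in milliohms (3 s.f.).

A_strand = π(6.0000e-03 m)² = 1.131e-04 m²
R_strand = ρL/A = (2.55×10^-8)(2020)/(1.131e-04) = 0.4554 Ω
R_total = R_strand/N = 0.4554/37 = 12.3 mΩ

12.3 mΩ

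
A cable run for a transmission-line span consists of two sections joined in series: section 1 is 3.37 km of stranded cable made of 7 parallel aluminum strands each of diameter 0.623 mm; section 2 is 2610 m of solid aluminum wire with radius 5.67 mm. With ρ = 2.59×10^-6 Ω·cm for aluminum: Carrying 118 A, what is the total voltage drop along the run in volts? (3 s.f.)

4910 V

ρ = 2.59×10^-6 Ω·cm = 2.59×10^-8 Ω·m
Section 1: A_strand = π(3.1150e-04)² = 3.048e-07 m²; R₁ = ρL/(N·A_s) = (2.59×10^-8)(3370)/(7×3.048e-07) = 40.9 Ω
Section 2: A = πr² = π(5.6700e-03 m)² = 1.010e-04 m²
R₂ = (2.59×10^-8)(2610)/(1.010e-04) = 0.6693 Ω
R = R₁ + R₂ = 41.57 Ω
V = IR = 118 × 41.57 = 4910 V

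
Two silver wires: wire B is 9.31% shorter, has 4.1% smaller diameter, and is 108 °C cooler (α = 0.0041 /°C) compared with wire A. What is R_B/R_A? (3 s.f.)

0.549

R ∝ ρL/d² with ρ ∝ (1+αΔT), so R_B/R_A = (1 − 9.31/100) × (1 − 4.1/100)⁻² × (1 − 0.0041×108)
= 0.9069 × 1.087 × 0.5572 = 0.549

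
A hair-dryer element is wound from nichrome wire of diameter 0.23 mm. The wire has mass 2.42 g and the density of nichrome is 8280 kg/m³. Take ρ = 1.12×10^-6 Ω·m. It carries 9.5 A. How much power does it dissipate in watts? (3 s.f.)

17100 W

A = π(d/2)² = π(1.1500e-04 m)² = 4.1548e-08 m²
L = m/(density·A) = 0.00242/(8280×4.1548e-08) = 7.035 m
R = ρL/A = (1.12×10^-6)(7.035)/(4.1548e-08) = 189.6 Ω
P = I²R = (9.5)² × 189.6 = 17100 W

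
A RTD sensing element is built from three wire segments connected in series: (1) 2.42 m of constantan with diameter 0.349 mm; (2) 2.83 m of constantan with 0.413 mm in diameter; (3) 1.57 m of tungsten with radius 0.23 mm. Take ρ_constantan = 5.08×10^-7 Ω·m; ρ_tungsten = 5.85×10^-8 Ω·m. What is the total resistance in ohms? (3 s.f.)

24.1 Ω

Seg 1: A = π(d/2)² = π(1.7450e-04 m)² = 9.566e-08 m²
R_1 = (5.08×10^-7)(2.42)/(9.566e-08) = 12.85 Ω
Seg 2: A = π(d/2)² = π(2.0650e-04 m)² = 1.340e-07 m²
R_2 = (5.08×10^-7)(2.83)/(1.340e-07) = 10.73 Ω
Seg 3: A = πr² = π(2.3000e-04 m)² = 1.662e-07 m²
R_3 = (5.85×10^-8)(1.57)/(1.662e-07) = 0.5526 Ω
R_total = R_1 + R_2 + R_3 = 24.1 Ω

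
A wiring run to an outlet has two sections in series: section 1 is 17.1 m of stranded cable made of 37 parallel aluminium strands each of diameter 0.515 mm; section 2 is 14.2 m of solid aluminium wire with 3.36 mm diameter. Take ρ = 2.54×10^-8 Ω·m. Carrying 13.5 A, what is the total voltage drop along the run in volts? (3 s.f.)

1.31 V

Section 1: A_strand = π(2.5750e-04)² = 2.083e-07 m²; R₁ = ρL/(N·A_s) = (2.54×10^-8)(17.1)/(37×2.083e-07) = 0.05635 Ω
Section 2: A = π(d/2)² = π(1.6800e-03 m)² = 8.867e-06 m²
R₂ = (2.54×10^-8)(14.2)/(8.867e-06) = 0.04068 Ω
R = R₁ + R₂ = 0.09703 Ω
V = IR = 13.5 × 0.09703 = 1.31 V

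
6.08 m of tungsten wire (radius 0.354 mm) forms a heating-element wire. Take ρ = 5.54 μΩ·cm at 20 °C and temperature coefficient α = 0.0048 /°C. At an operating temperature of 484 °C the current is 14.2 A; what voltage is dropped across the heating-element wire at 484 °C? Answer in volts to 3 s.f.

39.2 V

ρ = 5.54 μΩ·cm = 5.54×10^-8 Ω·m
A = πr² = π(3.5400e-04 m)² = 3.937e-07 m²
R₍20₎ = ρL/A = (5.54×10^-8)(6.08)/(3.937e-07) = 0.8556 Ω
R₍484₎ = R₍20₎(1 + αΔT) = 0.8556 × (1 + 0.0048×464) = 2.761 Ω
V = IR = 14.2 × 2.761 = 39.2 V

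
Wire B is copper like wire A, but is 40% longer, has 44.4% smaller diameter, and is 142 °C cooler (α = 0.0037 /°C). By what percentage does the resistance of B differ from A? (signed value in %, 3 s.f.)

R ∝ ρL/d² with ρ ∝ (1+αΔT), so R_B/R_A = (1 + 40/100) × (1 − 44.4/100)⁻² × (1 − 0.0037×142)
= 1.4 × 3.235 × 0.4746 = 2.149
(R_B − R_A)/R_A = 2.149 − 1 = 115%

115%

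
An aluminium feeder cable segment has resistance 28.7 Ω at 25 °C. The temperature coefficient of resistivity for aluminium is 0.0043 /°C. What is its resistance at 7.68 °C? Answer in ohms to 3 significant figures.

ΔT = 7.68 − 25 = -17.3 °C
R = R₀(1 + αΔT) = 28.7 × (1 + 0.0043×-17.3) = 28.7 × 0.9255 = 26.6 Ω

26.6 Ω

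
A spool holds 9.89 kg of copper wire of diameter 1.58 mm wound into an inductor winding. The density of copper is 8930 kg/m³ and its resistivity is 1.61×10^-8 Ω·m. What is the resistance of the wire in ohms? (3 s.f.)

4.64 Ω

A = π(d/2)² = π(7.9000e-04 m)² = 1.9607e-06 m²
L = m/(density·A) = 9.89/(8930×1.9607e-06) = 564.9 m
R = ρL/A = (1.61×10^-8)(564.9)/(1.9607e-06) = 4.64 Ω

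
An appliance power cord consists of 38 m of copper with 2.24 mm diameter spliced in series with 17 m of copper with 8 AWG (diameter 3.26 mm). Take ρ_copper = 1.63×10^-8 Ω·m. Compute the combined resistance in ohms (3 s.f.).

Segment 1: A = π(d/2)² = π(1.1200e-03 m)² = 3.941e-06 m²
R₁ = ρL/A = (1.63×10^-8)(38)/(3.941e-06) = 0.1572 Ω
Segment 2: A = π(3.26/2 mm)² = π(1.6300e-03 m)² = 8.347e-06 m²
R₂ = (1.63×10^-8)(17)/(8.347e-06) = 0.0332 Ω
R = R₁ + R₂ = 0.190 Ω

0.190 Ω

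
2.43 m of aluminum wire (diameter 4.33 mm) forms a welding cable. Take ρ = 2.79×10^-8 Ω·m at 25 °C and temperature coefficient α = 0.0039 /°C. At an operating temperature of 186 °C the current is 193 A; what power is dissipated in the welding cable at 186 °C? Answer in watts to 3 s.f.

279 W

A = π(d/2)² = π(2.1650e-03 m)² = 1.473e-05 m²
R₍25₎ = ρL/A = (2.79×10^-8)(2.43)/(1.473e-05) = 0.004604 Ω
R₍186₎ = R₍25₎(1 + αΔT) = 0.004604 × (1 + 0.0039×161) = 0.007495 Ω
P = I²R = (193)² × 0.007495 = 279 W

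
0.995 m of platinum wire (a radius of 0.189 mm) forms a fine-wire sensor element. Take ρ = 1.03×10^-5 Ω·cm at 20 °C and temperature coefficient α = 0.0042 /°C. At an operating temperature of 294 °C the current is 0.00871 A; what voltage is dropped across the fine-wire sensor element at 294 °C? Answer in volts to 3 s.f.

0.0171 V

ρ = 1.03×10^-5 Ω·cm = 1.03×10^-7 Ω·m
A = πr² = π(1.8900e-04 m)² = 1.122e-07 m²
R₍20₎ = ρL/A = (1.03×10^-7)(0.995)/(1.122e-07) = 0.9132 Ω
R₍294₎ = R₍20₎(1 + αΔT) = 0.9132 × (1 + 0.0042×274) = 1.964 Ω
V = IR = 0.00871 × 1.964 = 0.0171 V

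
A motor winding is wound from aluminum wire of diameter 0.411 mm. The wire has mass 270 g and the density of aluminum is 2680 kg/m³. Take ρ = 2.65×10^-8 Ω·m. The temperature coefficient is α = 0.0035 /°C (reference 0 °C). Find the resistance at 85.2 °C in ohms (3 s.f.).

A = π(d/2)² = π(2.0550e-04 m)² = 1.3267e-07 m²
L = m/(density·A) = 0.27/(2680×1.3267e-07) = 759.4 m
R = ρL/A = (2.65×10^-8)(759.4)/(1.3267e-07) = 151.7 Ω
R(85.2 °C) = 151.7 × (1 + 0.0035×85.2) = 197 Ω

197 Ω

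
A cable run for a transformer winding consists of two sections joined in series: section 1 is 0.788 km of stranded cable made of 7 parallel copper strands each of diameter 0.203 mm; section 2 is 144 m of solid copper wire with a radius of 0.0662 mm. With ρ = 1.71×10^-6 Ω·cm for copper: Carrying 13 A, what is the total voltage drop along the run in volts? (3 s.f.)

3100 V

ρ = 1.71×10^-6 Ω·cm = 1.71×10^-8 Ω·m
Section 1: A_strand = π(1.0150e-04)² = 3.237e-08 m²; R₁ = ρL/(N·A_s) = (1.71×10^-8)(788)/(7×3.237e-08) = 59.48 Ω
Section 2: A = πr² = π(6.6200e-05 m)² = 1.377e-08 m²
R₂ = (1.71×10^-8)(144)/(1.377e-08) = 178.9 Ω
R = R₁ + R₂ = 238.3 Ω
V = IR = 13 × 238.3 = 3100 V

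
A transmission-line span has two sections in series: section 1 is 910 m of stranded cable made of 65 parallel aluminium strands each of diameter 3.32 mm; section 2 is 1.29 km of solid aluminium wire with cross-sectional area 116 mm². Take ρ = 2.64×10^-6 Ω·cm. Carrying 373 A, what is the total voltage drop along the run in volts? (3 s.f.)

ρ = 2.64×10^-6 Ω·cm = 2.64×10^-8 Ω·m
Section 1: A_strand = π(1.6600e-03)² = 8.657e-06 m²; R₁ = ρL/(N·A_s) = (2.64×10^-8)(910)/(65×8.657e-06) = 0.04269 Ω
Section 2: A = 116 mm² = 1.160e-04 m²
R₂ = (2.64×10^-8)(1290)/(1.160e-04) = 0.2936 Ω
R = R₁ + R₂ = 0.3363 Ω
V = IR = 373 × 0.3363 = 125 V

125 V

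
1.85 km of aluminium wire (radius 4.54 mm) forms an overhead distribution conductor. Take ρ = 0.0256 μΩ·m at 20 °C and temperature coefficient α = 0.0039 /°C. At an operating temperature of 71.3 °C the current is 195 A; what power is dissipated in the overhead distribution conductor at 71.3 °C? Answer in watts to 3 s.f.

33400 W

ρ = 0.0256 μΩ·m = 2.56×10^-8 Ω·m
A = πr² = π(4.5400e-03 m)² = 6.475e-05 m²
R₍20₎ = ρL/A = (2.56×10^-8)(1850)/(6.475e-05) = 0.7314 Ω
R₍71.3₎ = R₍20₎(1 + αΔT) = 0.7314 × (1 + 0.0039×51.3) = 0.8777 Ω
P = I²R = (195)² × 0.8777 = 33400 W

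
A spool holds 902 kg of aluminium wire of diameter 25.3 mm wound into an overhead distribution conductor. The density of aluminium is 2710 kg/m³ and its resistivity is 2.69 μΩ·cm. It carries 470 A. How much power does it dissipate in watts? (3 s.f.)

ρ = 2.69 μΩ·cm = 2.69×10^-8 Ω·m
A = π(d/2)² = π(1.2650e-02 m)² = 5.0273e-04 m²
L = m/(density·A) = 902/(2710×5.0273e-04) = 662.1 m
R = ρL/A = (2.69×10^-8)(662.1)/(5.0273e-04) = 0.03543 Ω
P = I²R = (470)² × 0.03543 = 7830 W

7830 W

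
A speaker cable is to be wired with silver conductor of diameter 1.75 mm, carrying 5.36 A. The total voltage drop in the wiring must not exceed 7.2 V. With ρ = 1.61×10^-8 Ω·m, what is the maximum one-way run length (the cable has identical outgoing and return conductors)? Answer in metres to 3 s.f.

100 m

A = π(d/2)² = π(8.7500e-04 m)² = 2.405e-06 m²
L_max = V_max·A/(2·ρI) = (7.2)(2.405e-06)/(2×1.61×10^-8×5.36) = 100 m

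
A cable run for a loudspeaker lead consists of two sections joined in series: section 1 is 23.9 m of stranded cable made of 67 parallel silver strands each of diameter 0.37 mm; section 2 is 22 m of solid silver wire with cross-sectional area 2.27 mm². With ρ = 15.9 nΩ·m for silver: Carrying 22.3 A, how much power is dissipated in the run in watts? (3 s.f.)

103 W

ρ = 15.9 nΩ·m = 1.59×10^-8 Ω·m
Section 1: A_strand = π(1.8500e-04)² = 1.075e-07 m²; R₁ = ρL/(N·A_s) = (1.59×10^-8)(23.9)/(67×1.075e-07) = 0.05275 Ω
Section 2: A = 2.27 mm² = 2.270e-06 m²
R₂ = (1.59×10^-8)(22)/(2.270e-06) = 0.1541 Ω
R = R₁ + R₂ = 0.2068 Ω
P = I²R = (22.3)² × 0.2068 = 103 W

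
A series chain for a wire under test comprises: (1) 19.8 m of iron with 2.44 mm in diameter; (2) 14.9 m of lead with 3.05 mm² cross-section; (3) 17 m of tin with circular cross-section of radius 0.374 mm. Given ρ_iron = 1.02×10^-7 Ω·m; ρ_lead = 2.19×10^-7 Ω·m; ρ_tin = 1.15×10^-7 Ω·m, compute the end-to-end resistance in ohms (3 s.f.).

Seg 1: A = π(d/2)² = π(1.2200e-03 m)² = 4.676e-06 m²
R_1 = (1.02×10^-7)(19.8)/(4.676e-06) = 0.4319 Ω
Seg 2: A = 3.05 mm² = 3.050e-06 m²
R_2 = (2.19×10^-7)(14.9)/(3.050e-06) = 1.07 Ω
Seg 3: A = πr² = π(3.7400e-04 m)² = 4.394e-07 m²
R_3 = (1.15×10^-7)(17)/(4.394e-07) = 4.449 Ω
R_total = R_1 + R_2 + R_3 = 5.95 Ω

5.95 Ω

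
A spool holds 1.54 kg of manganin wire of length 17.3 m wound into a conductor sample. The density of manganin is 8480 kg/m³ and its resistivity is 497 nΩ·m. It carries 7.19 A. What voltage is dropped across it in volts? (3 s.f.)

5.89 V

ρ = 497 nΩ·m = 4.97×10^-7 Ω·m
A = m/(density·L) = 1.54/(8480×17.3) = 1.0497e-05 m²
R = ρL/A = (4.97×10^-7)(17.3)/(1.0497e-05) = 0.8191 Ω
V = IR = 7.19 × 0.8191 = 5.89 V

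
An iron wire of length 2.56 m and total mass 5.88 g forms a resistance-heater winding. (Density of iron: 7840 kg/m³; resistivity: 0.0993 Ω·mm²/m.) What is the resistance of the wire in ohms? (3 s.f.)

0.868 Ω

ρ = 0.0993 Ω·mm²/m = 9.93×10^-8 Ω·m
A = m/(density·L) = 0.00588/(7840×2.56) = 2.9297e-07 m²
R = ρL/A = (9.93×10^-8)(2.56)/(2.9297e-07) = 0.868 Ω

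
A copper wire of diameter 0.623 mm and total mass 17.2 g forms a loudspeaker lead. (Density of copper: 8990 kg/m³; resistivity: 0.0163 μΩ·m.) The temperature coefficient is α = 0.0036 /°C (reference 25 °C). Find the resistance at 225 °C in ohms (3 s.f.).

ρ = 0.0163 μΩ·m = 1.63×10^-8 Ω·m
A = π(d/2)² = π(3.1150e-04 m)² = 3.0484e-07 m²
L = m/(density·A) = 0.0172/(8990×3.0484e-07) = 6.276 m
R = ρL/A = (1.63×10^-8)(6.276)/(3.0484e-07) = 0.3356 Ω
R(225 °C) = 0.3356 × (1 + 0.0036×200) = 0.577 Ω

0.577 Ω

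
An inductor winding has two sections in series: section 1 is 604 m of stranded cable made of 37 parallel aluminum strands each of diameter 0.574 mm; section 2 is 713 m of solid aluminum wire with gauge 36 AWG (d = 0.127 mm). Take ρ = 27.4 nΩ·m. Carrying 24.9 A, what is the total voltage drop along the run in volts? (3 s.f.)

ρ = 27.4 nΩ·m = 2.74×10^-8 Ω·m
Section 1: A_strand = π(2.8700e-04)² = 2.588e-07 m²; R₁ = ρL/(N·A_s) = (2.74×10^-8)(604)/(37×2.588e-07) = 1.729 Ω
Section 2: A = π(0.127/2 mm)² = π(6.3500e-05 m)² = 1.267e-08 m²
R₂ = (2.74×10^-8)(713)/(1.267e-08) = 1542 Ω
R = R₁ + R₂ = 1544 Ω
V = IR = 24.9 × 1544 = 38400 V

38400 V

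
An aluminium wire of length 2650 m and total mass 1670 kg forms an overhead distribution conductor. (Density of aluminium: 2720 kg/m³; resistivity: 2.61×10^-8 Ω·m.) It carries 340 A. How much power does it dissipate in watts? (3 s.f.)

A = m/(density·L) = 1670/(2720×2650) = 2.3169e-04 m²
R = ρL/A = (2.61×10^-8)(2650)/(2.3169e-04) = 0.2985 Ω
P = I²R = (340)² × 0.2985 = 34500 W

34500 W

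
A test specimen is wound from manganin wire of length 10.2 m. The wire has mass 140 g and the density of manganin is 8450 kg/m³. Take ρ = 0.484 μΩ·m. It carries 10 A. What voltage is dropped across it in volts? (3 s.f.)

30.4 V

ρ = 0.484 μΩ·m = 4.84×10^-7 Ω·m
A = m/(density·L) = 0.14/(8450×10.2) = 1.6243e-06 m²
R = ρL/A = (4.84×10^-7)(10.2)/(1.6243e-06) = 3.039 Ω
V = IR = 10 × 3.039 = 30.4 V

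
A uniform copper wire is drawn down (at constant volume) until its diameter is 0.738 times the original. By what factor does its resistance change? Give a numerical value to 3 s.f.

Volume constant ⇒ L' = L/r² with r = 0.738. R' = ρL'/A' = ρ(L/r²)/(πr²d₀²/4) = R/r⁴.
Factor = 3.37

3.37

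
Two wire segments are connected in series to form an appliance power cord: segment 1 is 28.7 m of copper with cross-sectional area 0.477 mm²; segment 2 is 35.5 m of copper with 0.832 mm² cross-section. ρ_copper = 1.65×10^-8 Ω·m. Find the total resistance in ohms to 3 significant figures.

1.70 Ω

Segment 1: A = 0.477 mm² = 4.770e-07 m²
R₁ = ρL/A = (1.65×10^-8)(28.7)/(4.770e-07) = 0.9928 Ω
Segment 2: A = 0.832 mm² = 8.320e-07 m²
R₂ = (1.65×10^-8)(35.5)/(8.320e-07) = 0.704 Ω
R = R₁ + R₂ = 1.70 Ω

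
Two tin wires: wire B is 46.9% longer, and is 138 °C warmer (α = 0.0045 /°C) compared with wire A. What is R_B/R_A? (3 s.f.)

R ∝ ρL/d² with ρ ∝ (1+αΔT), so R_B/R_A = (1 + 46.9/100) × (1 + 0.0045×138)
= 1.469 × 1.621 = 2.38

2.38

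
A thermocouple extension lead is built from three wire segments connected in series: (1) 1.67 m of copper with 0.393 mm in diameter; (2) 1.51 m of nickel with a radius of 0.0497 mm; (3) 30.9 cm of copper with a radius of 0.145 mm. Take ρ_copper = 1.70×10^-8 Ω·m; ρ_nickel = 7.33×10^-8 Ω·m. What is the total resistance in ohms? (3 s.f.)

14.6 Ω

Seg 1: A = π(d/2)² = π(1.9650e-04 m)² = 1.213e-07 m²
R_1 = (1.70×10^-8)(1.67)/(1.213e-07) = 0.234 Ω
Seg 2: A = πr² = π(4.9700e-05 m)² = 7.760e-09 m²
R_2 = (7.33×10^-8)(1.51)/(7.760e-09) = 14.26 Ω
Seg 3: A = πr² = π(1.4500e-04 m)² = 6.605e-08 m²
R_3 = (1.70×10^-8)(0.309)/(6.605e-08) = 0.07953 Ω
R_total = R_1 + R_2 + R_3 = 14.6 Ω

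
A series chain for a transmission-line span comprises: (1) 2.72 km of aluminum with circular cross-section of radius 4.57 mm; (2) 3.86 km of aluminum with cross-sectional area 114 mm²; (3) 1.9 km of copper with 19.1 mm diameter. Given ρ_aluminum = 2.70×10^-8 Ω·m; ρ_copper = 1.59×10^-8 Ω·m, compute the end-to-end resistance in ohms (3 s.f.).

Seg 1: A = πr² = π(4.5700e-03 m)² = 6.561e-05 m²
R_1 = (2.70×10^-8)(2720)/(6.561e-05) = 1.119 Ω
Seg 2: A = 114 mm² = 1.140e-04 m²
R_2 = (2.70×10^-8)(3860)/(1.140e-04) = 0.9142 Ω
Seg 3: A = π(d/2)² = π(9.5500e-03 m)² = 2.865e-04 m²
R_3 = (1.59×10^-8)(1900)/(2.865e-04) = 0.1054 Ω
R_total = R_1 + R_2 + R_3 = 2.14 Ω

2.14 Ω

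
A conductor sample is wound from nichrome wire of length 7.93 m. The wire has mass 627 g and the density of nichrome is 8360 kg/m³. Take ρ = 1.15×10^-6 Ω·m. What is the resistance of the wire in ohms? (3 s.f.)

0.964 Ω

A = m/(density·L) = 0.627/(8360×7.93) = 9.4578e-06 m²
R = ρL/A = (1.15×10^-6)(7.93)/(9.4578e-06) = 0.964 Ω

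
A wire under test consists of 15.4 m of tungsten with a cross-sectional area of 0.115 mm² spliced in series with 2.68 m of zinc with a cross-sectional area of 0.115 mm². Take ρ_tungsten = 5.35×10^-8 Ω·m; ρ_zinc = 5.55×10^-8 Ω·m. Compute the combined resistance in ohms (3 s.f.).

8.46 Ω

Segment 1: A = 0.115 mm² = 1.150e-07 m²
R₁ = ρL/A = (5.35×10^-8)(15.4)/(1.150e-07) = 7.164 Ω
R₂ = (5.55×10^-8)(2.68)/(1.150e-07) = 1.293 Ω
R = R₁ + R₂ = 8.46 Ω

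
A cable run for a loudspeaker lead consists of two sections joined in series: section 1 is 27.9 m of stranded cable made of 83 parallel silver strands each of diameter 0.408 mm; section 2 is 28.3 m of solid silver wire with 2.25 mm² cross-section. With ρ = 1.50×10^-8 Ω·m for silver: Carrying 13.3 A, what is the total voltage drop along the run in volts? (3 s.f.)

Section 1: A_strand = π(2.0400e-04)² = 1.307e-07 m²; R₁ = ρL/(N·A_s) = (1.50×10^-8)(27.9)/(83×1.307e-07) = 0.03857 Ω
Section 2: A = 2.25 mm² = 2.250e-06 m²
R₂ = (1.50×10^-8)(28.3)/(2.250e-06) = 0.1887 Ω
R = R₁ + R₂ = 0.2272 Ω
V = IR = 13.3 × 0.2272 = 3.02 V

3.02 V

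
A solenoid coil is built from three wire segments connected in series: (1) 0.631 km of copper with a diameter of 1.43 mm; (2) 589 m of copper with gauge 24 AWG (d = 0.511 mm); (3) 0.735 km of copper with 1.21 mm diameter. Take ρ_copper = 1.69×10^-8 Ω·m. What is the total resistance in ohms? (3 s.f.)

66.0 Ω

Seg 1: A = π(d/2)² = π(7.1500e-04 m)² = 1.606e-06 m²
R_1 = (1.69×10^-8)(631)/(1.606e-06) = 6.64 Ω
Seg 2: A = π(0.511/2 mm)² = π(2.5550e-04 m)² = 2.051e-07 m²
R_2 = (1.69×10^-8)(589)/(2.051e-07) = 48.54 Ω
Seg 3: A = π(d/2)² = π(6.0500e-04 m)² = 1.150e-06 m²
R_3 = (1.69×10^-8)(735)/(1.150e-06) = 10.8 Ω
R_total = R_1 + R_2 + R_3 = 66.0 Ω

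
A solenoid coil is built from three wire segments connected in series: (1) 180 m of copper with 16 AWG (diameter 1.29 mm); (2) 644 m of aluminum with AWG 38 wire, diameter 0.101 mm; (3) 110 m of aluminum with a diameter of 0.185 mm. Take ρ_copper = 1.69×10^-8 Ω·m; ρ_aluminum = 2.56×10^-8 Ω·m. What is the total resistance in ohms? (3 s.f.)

Seg 1: A = π(1.29/2 mm)² = π(6.4500e-04 m)² = 1.307e-06 m²
R_1 = (1.69×10^-8)(180)/(1.307e-06) = 2.328 Ω
Seg 2: A = π(0.101/2 mm)² = π(5.0500e-05 m)² = 8.012e-09 m²
R_2 = (2.56×10^-8)(644)/(8.012e-09) = 2058 Ω
Seg 3: A = π(d/2)² = π(9.2500e-05 m)² = 2.688e-08 m²
R_3 = (2.56×10^-8)(110)/(2.688e-08) = 104.8 Ω
R_total = R_1 + R_2 + R_3 = 2160 Ω

2160 Ω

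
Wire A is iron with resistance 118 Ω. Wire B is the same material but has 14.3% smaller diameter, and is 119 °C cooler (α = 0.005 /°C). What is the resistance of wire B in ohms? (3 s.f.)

R ∝ ρL/d² with ρ ∝ (1+αΔT), so R_B/R_A = (1 − 14.3/100)⁻² × (1 − 0.005×119)
= 1.362 × 0.405 = 0.5514
R_B = 0.5514 × 118 = 65.1 Ω

65.1 Ω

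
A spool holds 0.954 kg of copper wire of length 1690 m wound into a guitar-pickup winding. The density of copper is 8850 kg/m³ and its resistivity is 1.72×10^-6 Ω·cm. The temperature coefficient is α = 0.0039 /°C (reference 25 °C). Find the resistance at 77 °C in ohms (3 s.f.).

548 Ω

ρ = 1.72×10^-6 Ω·cm = 1.72×10^-8 Ω·m
A = m/(density·L) = 0.954/(8850×1690) = 6.3785e-08 m²
R = ρL/A = (1.72×10^-8)(1690)/(6.3785e-08) = 455.7 Ω
R(77 °C) = 455.7 × (1 + 0.0039×52) = 548 Ω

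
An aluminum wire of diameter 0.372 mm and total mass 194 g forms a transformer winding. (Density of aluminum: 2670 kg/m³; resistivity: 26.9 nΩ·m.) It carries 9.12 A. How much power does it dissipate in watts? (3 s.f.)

13800 W

ρ = 26.9 nΩ·m = 2.69×10^-8 Ω·m
A = π(d/2)² = π(1.8600e-04 m)² = 1.0869e-07 m²
L = m/(density·A) = 0.194/(2670×1.0869e-07) = 668.5 m
R = ρL/A = (2.69×10^-8)(668.5)/(1.0869e-07) = 165.5 Ω
P = I²R = (9.12)² × 165.5 = 13800 W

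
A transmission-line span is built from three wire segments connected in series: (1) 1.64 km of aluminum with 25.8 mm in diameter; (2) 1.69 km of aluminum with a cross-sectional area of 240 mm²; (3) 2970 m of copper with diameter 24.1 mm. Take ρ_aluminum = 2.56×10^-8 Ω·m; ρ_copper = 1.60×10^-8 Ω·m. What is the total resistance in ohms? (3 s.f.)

Seg 1: A = π(d/2)² = π(1.2900e-02 m)² = 5.228e-04 m²
R_1 = (2.56×10^-8)(1640)/(5.228e-04) = 0.08031 Ω
Seg 2: A = 240 mm² = 2.400e-04 m²
R_2 = (2.56×10^-8)(1690)/(2.400e-04) = 0.1803 Ω
Seg 3: A = π(d/2)² = π(1.2050e-02 m)² = 4.562e-04 m²
R_3 = (1.60×10^-8)(2970)/(4.562e-04) = 0.1042 Ω
R_total = R_1 + R_2 + R_3 = 0.365 Ω

0.365 Ω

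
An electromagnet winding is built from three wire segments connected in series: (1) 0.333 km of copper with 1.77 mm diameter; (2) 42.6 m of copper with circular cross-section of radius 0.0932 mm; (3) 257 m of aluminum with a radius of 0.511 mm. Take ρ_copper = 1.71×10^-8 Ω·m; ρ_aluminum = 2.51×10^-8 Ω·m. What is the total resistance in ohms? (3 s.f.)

Seg 1: A = π(d/2)² = π(8.8500e-04 m)² = 2.461e-06 m²
R_1 = (1.71×10^-8)(333)/(2.461e-06) = 2.314 Ω
Seg 2: A = πr² = π(9.3200e-05 m)² = 2.729e-08 m²
R_2 = (1.71×10^-8)(42.6)/(2.729e-08) = 26.69 Ω
Seg 3: A = πr² = π(5.1100e-04 m)² = 8.203e-07 m²
R_3 = (2.51×10^-8)(257)/(8.203e-07) = 7.863 Ω
R_total = R_1 + R_2 + R_3 = 36.9 Ω

36.9 Ω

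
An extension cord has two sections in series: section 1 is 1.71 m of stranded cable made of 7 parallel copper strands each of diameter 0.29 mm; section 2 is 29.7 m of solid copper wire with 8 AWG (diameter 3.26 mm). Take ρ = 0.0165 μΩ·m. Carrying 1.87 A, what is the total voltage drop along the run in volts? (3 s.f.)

0.224 V

ρ = 0.0165 μΩ·m = 1.65×10^-8 Ω·m
Section 1: A_strand = π(1.4500e-04)² = 6.605e-08 m²; R₁ = ρL/(N·A_s) = (1.65×10^-8)(1.71)/(7×6.605e-08) = 0.06102 Ω
Section 2: A = π(3.26/2 mm)² = π(1.6300e-03 m)² = 8.347e-06 m²
R₂ = (1.65×10^-8)(29.7)/(8.347e-06) = 0.05871 Ω
R = R₁ + R₂ = 0.1197 Ω
V = IR = 1.87 × 0.1197 = 0.224 V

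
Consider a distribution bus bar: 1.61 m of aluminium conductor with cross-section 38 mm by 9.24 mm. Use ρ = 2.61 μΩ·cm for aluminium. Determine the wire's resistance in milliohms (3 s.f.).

0.120 mΩ

ρ = 2.61 μΩ·cm = 2.61×10^-8 Ω·m
A = 38 × 9.24 mm² = 351 mm² = 3.511e-04 m²
R = ρL/A = (2.61×10^-8)(1.61 m)/(3.511e-04 m²) = 0.120 mΩ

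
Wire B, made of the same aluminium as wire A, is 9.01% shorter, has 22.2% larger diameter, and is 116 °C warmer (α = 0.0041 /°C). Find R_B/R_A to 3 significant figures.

0.899

R ∝ ρL/d² with ρ ∝ (1+αΔT), so R_B/R_A = (1 − 9.01/100) × (1 + 22.2/100)⁻² × (1 + 0.0041×116)
= 0.9099 × 0.6697 × 1.476 = 0.899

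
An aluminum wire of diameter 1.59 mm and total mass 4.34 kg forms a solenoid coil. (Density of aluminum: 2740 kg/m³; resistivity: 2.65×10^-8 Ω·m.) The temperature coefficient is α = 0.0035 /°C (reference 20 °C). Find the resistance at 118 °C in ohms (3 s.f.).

A = π(d/2)² = π(7.9500e-04 m)² = 1.9856e-06 m²
L = m/(density·A) = 4.34/(2740×1.9856e-06) = 797.7 m
R = ρL/A = (2.65×10^-8)(797.7)/(1.9856e-06) = 10.65 Ω
R(118 °C) = 10.65 × (1 + 0.0035×98) = 14.3 Ω

14.3 Ω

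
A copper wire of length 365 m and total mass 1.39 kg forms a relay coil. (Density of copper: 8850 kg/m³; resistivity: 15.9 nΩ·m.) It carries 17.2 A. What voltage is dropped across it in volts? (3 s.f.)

ρ = 15.9 nΩ·m = 1.59×10^-8 Ω·m
A = m/(density·L) = 1.39/(8850×365) = 4.3031e-07 m²
R = ρL/A = (1.59×10^-8)(365)/(4.3031e-07) = 13.49 Ω
V = IR = 17.2 × 13.49 = 232 V

232 V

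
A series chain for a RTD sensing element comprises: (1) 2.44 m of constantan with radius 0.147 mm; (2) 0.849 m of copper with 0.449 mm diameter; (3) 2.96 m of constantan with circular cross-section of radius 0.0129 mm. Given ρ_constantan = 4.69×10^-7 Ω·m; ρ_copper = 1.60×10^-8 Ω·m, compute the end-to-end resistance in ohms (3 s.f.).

2670 Ω

Seg 1: A = πr² = π(1.4700e-04 m)² = 6.789e-08 m²
R_1 = (4.69×10^-7)(2.44)/(6.789e-08) = 16.86 Ω
Seg 2: A = π(d/2)² = π(2.2450e-04 m)² = 1.583e-07 m²
R_2 = (1.60×10^-8)(0.849)/(1.583e-07) = 0.08579 Ω
Seg 3: A = πr² = π(1.2900e-05 m)² = 5.228e-10 m²
R_3 = (4.69×10^-7)(2.96)/(5.228e-10) = 2655 Ω
R_total = R_1 + R_2 + R_3 = 2670 Ω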